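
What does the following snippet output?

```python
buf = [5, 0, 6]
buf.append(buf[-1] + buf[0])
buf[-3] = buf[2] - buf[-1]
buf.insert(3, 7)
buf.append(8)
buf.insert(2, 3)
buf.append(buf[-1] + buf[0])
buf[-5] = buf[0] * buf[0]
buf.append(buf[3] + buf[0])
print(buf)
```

append buf[-1]+buf[0] = 6+5 = 11 → [5, 0, 6, 11]
buf[-3] = buf[2]-buf[-1] = 6-11 = -5 → [5, -5, 6, 11]
insert 7 at 3 → [5, -5, 6, 7, 11]
append 8 → [5, -5, 6, 7, 11, 8]
insert 3 at 2 → [5, -5, 3, 6, 7, 11, 8]
append buf[-1]+buf[0] = 8+5 = 13 → [5, -5, 3, 6, 7, 11, 8, 13]
buf[-5] = buf[0]*buf[0] = 5*5 = 25 → [5, -5, 3, 25, 7, 11, 8, 13]
append buf[3]+buf[0] = 25+5 = 30 → [5, -5, 3, 25, 7, 11, 8, 13, 30]

[5, -5, 3, 25, 7, 11, 8, 13, 30]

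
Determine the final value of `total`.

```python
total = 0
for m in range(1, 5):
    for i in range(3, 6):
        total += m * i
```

m=1,i=3: total = 0+3 = 3
m=1,i=4: total = 3+4 = 7
m=1,i=5: total = 7+5 = 12
m=2,i=3: total = 12+6 = 18
m=2,i=4: total = 18+8 = 26
m=2,i=5: total = 26+10 = 36
m=3,i=3: total = 36+9 = 45
m=3,i=4: total = 45+12 = 57
m=3,i=5: total = 57+15 = 72
m=4,i=3: total = 72+12 = 84
m=4,i=4: total = 84+16 = 100
m=4,i=5: total = 100+20 = 120

120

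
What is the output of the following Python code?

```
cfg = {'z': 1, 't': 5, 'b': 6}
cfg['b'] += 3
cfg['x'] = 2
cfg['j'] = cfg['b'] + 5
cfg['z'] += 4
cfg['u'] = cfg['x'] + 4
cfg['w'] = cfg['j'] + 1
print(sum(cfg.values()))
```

cfg['b'] = 6+3 = 9 → {'z': 1, 't': 5, 'b': 9}
cfg['x'] = 2 → {'z': 1, 't': 5, 'b': 9, 'x': 2}
cfg['j'] = cfg['b']+5 = 14 → {'z': 1, 't': 5, 'b': 9, 'x': 2, 'j': 14}
cfg['z'] = 1+4 = 5 → {'z': 5, 't': 5, 'b': 9, 'x': 2, 'j': 14}
cfg['u'] = cfg['x']+4 = 6 → {'z': 5, 't': 5, 'b': 9, 'x': 2, 'j': 14, 'u': 6}
cfg['w'] = cfg['j']+1 = 15 → {'z': 5, 't': 5, 'b': 9, 'x': 2, 'j': 14, 'u': 6, 'w': 15}
sum of values = 56

56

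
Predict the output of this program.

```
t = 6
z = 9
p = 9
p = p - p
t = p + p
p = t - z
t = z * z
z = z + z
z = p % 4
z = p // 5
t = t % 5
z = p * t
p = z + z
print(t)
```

p = 9-9 = 0
t = 0+0 = 0
p = 0-9 = -9
t = 9*9 = 81
z = 9+9 = 18
z = (-9)%4 = 3
z = (-9)//5 = -2
t = 81%5 = 1
z = (-9)*1 = -9
p = (-9)+(-9) = -18

1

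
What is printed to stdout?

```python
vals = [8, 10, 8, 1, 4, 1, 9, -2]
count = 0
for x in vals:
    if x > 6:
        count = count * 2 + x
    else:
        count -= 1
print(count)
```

122

x=8: >6, count = 0*2+8 = 8
x=10: >6, count = 8*2+10 = 26
x=8: >6, count = 26*2+8 = 60
x=1: not >6, count = 60-1 = 59
x=4: not >6, count = 59-1 = 58
x=1: not >6, count = 58-1 = 57
x=9: >6, count = 57*2+9 = 123
x=-2: not >6, count = 123-1 = 122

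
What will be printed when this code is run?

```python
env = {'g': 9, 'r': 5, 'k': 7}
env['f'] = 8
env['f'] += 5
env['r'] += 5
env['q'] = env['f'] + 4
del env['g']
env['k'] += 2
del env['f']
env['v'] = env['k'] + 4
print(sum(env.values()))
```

49

env['f'] = 8 → {'g': 9, 'r': 5, 'k': 7, 'f': 8}
env['f'] = 8+5 = 13 → {'g': 9, 'r': 5, 'k': 7, 'f': 13}
env['r'] = 5+5 = 10 → {'g': 9, 'r': 10, 'k': 7, 'f': 13}
env['q'] = env['f']+4 = 17 → {'g': 9, 'r': 10, 'k': 7, 'f': 13, 'q': 17}
del 'g' → {'r': 10, 'k': 7, 'f': 13, 'q': 17}
env['k'] = 7+2 = 9 → {'r': 10, 'k': 9, 'f': 13, 'q': 17}
del 'f' → {'r': 10, 'k': 9, 'q': 17}
env['v'] = env['k']+4 = 13 → {'r': 10, 'k': 9, 'q': 17, 'v': 13}
sum of values = 49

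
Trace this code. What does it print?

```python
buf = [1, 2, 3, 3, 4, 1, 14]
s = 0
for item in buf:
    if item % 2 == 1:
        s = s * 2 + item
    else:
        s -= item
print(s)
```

item=1: odd, s = 0*2+1 = 1
item=2: not odd, s = 1-2 = -1
item=3: odd, s = (-1)*2+3 = 1
item=3: odd, s = 1*2+3 = 5
item=4: not odd, s = 5-4 = 1
item=1: odd, s = 1*2+1 = 3
item=14: not odd, s = 3-14 = -11

-11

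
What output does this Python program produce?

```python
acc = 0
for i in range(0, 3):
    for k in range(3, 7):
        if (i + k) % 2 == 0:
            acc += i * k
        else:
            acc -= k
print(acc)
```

i=0,k=3: odd sum, acc = 0-3 = -3
i=0,k=4: even sum, acc = (-3)+0 = -3
i=0,k=5: odd sum, acc = (-3)-5 = -8
i=0,k=6: even sum, acc = (-8)+0 = -8
i=1,k=3: even sum, acc = (-8)+3 = -5
i=1,k=4: odd sum, acc = (-5)-4 = -9
i=1,k=5: even sum, acc = (-9)+5 = -4
i=1,k=6: odd sum, acc = (-4)-6 = -10
i=2,k=3: odd sum, acc = (-10)-3 = -13
i=2,k=4: even sum, acc = (-13)+8 = -5
i=2,k=5: odd sum, acc = (-5)-5 = -10
i=2,k=6: even sum, acc = (-10)+12 = 2

2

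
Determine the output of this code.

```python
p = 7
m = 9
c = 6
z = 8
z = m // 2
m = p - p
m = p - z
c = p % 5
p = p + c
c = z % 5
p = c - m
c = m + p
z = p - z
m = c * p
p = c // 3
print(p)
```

z = 9//2 = 4
m = 7-7 = 0
m = 7-4 = 3
c = 7%5 = 2
p = 7+2 = 9
c = 4%5 = 4
p = 4-3 = 1
c = 3+1 = 4
z = 1-4 = -3
m = 4*1 = 4
p = 4//3 = 1

1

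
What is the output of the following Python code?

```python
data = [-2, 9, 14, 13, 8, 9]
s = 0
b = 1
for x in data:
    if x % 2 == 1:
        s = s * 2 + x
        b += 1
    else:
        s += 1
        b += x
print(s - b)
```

61

x=-2: not odd, s = 0+1 = 1; b=-1
x=9: odd, s = 1*2+9 = 11; b=0
x=14: not odd, s = 11+1 = 12; b=14
x=13: odd, s = 12*2+13 = 37; b=15
x=8: not odd, s = 37+1 = 38; b=23
x=9: odd, s = 38*2+9 = 85; b=24
s-b = 85-24 = 61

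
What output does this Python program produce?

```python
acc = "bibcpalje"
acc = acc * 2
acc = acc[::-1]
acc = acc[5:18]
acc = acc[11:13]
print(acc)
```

ib

repeat ×2 → 'bibcpaljebibcpalje'
reverse → 'ejlapcbibejlapcbib'
slice [5:18] → 'cbibejlapcbib'
slice [11:13] → 'ib'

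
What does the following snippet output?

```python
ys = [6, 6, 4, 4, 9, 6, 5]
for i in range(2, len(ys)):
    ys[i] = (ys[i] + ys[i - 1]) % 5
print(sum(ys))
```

i=2: ys[2] = (4+6)%5 = 0 → [6, 6, 0, 4, 9, 6, 5]
i=3: ys[3] = (4+0)%5 = 4 → [6, 6, 0, 4, 9, 6, 5]
i=4: ys[4] = (9+4)%5 = 3 → [6, 6, 0, 4, 3, 6, 5]
i=5: ys[5] = (6+3)%5 = 4 → [6, 6, 0, 4, 3, 4, 5]
i=6: ys[6] = (5+4)%5 = 4 → [6, 6, 0, 4, 3, 4, 4]
sum = 27

27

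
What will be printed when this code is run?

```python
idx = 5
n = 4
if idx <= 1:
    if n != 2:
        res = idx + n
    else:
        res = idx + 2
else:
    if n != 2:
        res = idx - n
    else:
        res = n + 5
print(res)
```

1

idx=5, n=4
idx <= 1 is False; n != 2 is True
→ res = idx - n = 1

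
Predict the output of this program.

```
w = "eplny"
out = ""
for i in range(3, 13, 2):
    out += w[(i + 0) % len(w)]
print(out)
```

i=3: add w[3]='n' → 'n'
i=5: add w[0]='e' → 'ne'
i=7: add w[2]='l' → 'nel'
i=9: add w[4]='y' → 'nely'
i=11: add w[1]='p' → 'nelyp'

nelyp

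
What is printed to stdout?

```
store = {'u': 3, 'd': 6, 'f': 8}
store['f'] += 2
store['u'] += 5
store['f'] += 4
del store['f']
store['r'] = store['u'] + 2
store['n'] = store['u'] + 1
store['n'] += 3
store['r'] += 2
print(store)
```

{'u': 8, 'd': 6, 'r': 12, 'n': 12}

store['f'] = 8+2 = 10 → {'u': 3, 'd': 6, 'f': 10}
store['u'] = 3+5 = 8 → {'u': 8, 'd': 6, 'f': 10}
store['f'] = 10+4 = 14 → {'u': 8, 'd': 6, 'f': 14}
del 'f' → {'u': 8, 'd': 6}
store['r'] = store['u']+2 = 10 → {'u': 8, 'd': 6, 'r': 10}
store['n'] = store['u']+1 = 9 → {'u': 8, 'd': 6, 'r': 10, 'n': 9}
store['n'] = 9+3 = 12 → {'u': 8, 'd': 6, 'r': 10, 'n': 12}
store['r'] = 10+2 = 12 → {'u': 8, 'd': 6, 'r': 12, 'n': 12}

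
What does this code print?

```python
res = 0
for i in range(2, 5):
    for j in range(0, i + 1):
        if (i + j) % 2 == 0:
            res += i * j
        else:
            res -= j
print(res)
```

i=2,j=0: even sum, res = 0+0 = 0
i=2,j=1: odd sum, res = 0-1 = -1
i=2,j=2: even sum, res = (-1)+4 = 3
i=3,j=0: odd sum, res = 3-0 = 3
i=3,j=1: even sum, res = 3+3 = 6
i=3,j=2: odd sum, res = 6-2 = 4
i=3,j=3: even sum, res = 4+9 = 13
i=4,j=0: even sum, res = 13+0 = 13
i=4,j=1: odd sum, res = 13-1 = 12
i=4,j=2: even sum, res = 12+8 = 20
i=4,j=3: odd sum, res = 20-3 = 17
i=4,j=4: even sum, res = 17+16 = 33

33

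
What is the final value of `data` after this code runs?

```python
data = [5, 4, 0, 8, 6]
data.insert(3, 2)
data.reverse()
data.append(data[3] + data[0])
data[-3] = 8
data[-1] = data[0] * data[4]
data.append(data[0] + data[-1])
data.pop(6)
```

[6, 8, 2, 0, 8, 5, 54]

insert 2 at 3 → [5, 4, 0, 2, 8, 6]
reverse → [6, 8, 2, 0, 4, 5]
append data[3]+data[0] = 0+6 = 6 → [6, 8, 2, 0, 4, 5, 6]
data[-3] = 8 → [6, 8, 2, 0, 8, 5, 6]
data[-1] = data[0]*data[4] = 6*8 = 48 → [6, 8, 2, 0, 8, 5, 48]
append data[0]+data[-1] = 6+48 = 54 → [6, 8, 2, 0, 8, 5, 48, 54]
pop(6) removes 48 → [6, 8, 2, 0, 8, 5, 54]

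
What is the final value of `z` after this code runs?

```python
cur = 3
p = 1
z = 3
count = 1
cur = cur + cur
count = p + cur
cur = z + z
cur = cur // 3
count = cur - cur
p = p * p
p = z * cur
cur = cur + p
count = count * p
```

3

cur = 3+3 = 6
count = 1+6 = 7
cur = 3+3 = 6
cur = 6//3 = 2
count = 2-2 = 0
p = 1*1 = 1
p = 3*2 = 6
cur = 2+6 = 8
count = 0*6 = 0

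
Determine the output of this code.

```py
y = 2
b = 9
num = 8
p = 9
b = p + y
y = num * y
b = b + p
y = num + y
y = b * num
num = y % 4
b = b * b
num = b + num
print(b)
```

400

b = 9+2 = 11
y = 8*2 = 16
b = 11+9 = 20
y = 8+16 = 24
y = 20*8 = 160
num = 160%4 = 0
b = 20*20 = 400
num = 400+0 = 400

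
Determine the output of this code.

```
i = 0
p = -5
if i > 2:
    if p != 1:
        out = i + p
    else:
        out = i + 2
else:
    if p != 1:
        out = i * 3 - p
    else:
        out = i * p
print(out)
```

5

i=0, p=-5
i > 2 is False; p != 1 is True
→ out = i * 3 - p = 5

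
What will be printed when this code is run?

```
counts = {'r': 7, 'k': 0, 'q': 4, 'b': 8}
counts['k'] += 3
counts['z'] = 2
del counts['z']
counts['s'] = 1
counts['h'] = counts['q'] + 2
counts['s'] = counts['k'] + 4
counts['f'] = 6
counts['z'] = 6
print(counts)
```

{'r': 7, 'k': 3, 'q': 4, 'b': 8, 's': 7, 'h': 6, 'f': 6, 'z': 6}

counts['k'] = 0+3 = 3 → {'r': 7, 'k': 3, 'q': 4, 'b': 8}
counts['z'] = 2 → {'r': 7, 'k': 3, 'q': 4, 'b': 8, 'z': 2}
del 'z' → {'r': 7, 'k': 3, 'q': 4, 'b': 8}
counts['s'] = 1 → {'r': 7, 'k': 3, 'q': 4, 'b': 8, 's': 1}
counts['h'] = counts['q']+2 = 6 → {'r': 7, 'k': 3, 'q': 4, 'b': 8, 's': 1, 'h': 6}
counts['s'] = counts['k']+4 = 7 → {'r': 7, 'k': 3, 'q': 4, 'b': 8, 's': 7, 'h': 6}
counts['f'] = 6 → {'r': 7, 'k': 3, 'q': 4, 'b': 8, 's': 7, 'h': 6, 'f': 6}
counts['z'] = 6 → {'r': 7, 'k': 3, 'q': 4, 'b': 8, 's': 7, 'h': 6, 'f': 6, 'z': 6}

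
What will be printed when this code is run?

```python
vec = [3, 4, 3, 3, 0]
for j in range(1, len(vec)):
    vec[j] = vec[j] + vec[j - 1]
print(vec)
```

[3, 7, 10, 13, 13]

j=1: vec[1] = 4+3 = 7 → [3, 7, 3, 3, 0]
j=2: vec[2] = 3+7 = 10 → [3, 7, 10, 3, 0]
j=3: vec[3] = 3+10 = 13 → [3, 7, 10, 13, 0]
j=4: vec[4] = 0+13 = 13 → [3, 7, 10, 13, 13]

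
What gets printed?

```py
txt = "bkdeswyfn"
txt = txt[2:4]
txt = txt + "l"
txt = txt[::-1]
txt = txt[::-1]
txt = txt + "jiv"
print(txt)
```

slice [2:4] → 'de'
+ 'l' → 'del'
reverse → 'led'
reverse → 'del'
+ 'jiv' → 'deljiv'

deljiv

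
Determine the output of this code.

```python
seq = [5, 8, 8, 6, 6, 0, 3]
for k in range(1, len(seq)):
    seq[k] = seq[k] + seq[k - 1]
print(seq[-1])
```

k=1: seq[1] = 8+5 = 13 → [5, 13, 8, 6, 6, 0, 3]
k=2: seq[2] = 8+13 = 21 → [5, 13, 21, 6, 6, 0, 3]
k=3: seq[3] = 6+21 = 27 → [5, 13, 21, 27, 6, 0, 3]
k=4: seq[4] = 6+27 = 33 → [5, 13, 21, 27, 33, 0, 3]
k=5: seq[5] = 0+33 = 33 → [5, 13, 21, 27, 33, 33, 3]
k=6: seq[6] = 3+33 = 36 → [5, 13, 21, 27, 33, 33, 36]

36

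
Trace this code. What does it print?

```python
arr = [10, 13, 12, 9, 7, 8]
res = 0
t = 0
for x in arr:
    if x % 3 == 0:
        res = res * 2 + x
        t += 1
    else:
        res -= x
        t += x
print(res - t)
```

x=10: not %3==0, res = 0-10 = -10; t=10
x=13: not %3==0, res = (-10)-13 = -23; t=23
x=12: %3==0, res = (-23)*2+12 = -34; t=24
x=9: %3==0, res = (-34)*2+9 = -59; t=25
x=7: not %3==0, res = (-59)-7 = -66; t=32
x=8: not %3==0, res = (-66)-8 = -74; t=40
res-t = (-74)-40 = -114

-114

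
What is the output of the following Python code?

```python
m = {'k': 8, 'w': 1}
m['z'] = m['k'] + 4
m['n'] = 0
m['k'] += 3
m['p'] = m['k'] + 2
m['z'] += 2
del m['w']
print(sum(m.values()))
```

m['z'] = m['k']+4 = 12 → {'k': 8, 'w': 1, 'z': 12}
m['n'] = 0 → {'k': 8, 'w': 1, 'z': 12, 'n': 0}
m['k'] = 8+3 = 11 → {'k': 11, 'w': 1, 'z': 12, 'n': 0}
m['p'] = m['k']+2 = 13 → {'k': 11, 'w': 1, 'z': 12, 'n': 0, 'p': 13}
m['z'] = 12+2 = 14 → {'k': 11, 'w': 1, 'z': 14, 'n': 0, 'p': 13}
del 'w' → {'k': 11, 'z': 14, 'n': 0, 'p': 13}
sum of values = 38

38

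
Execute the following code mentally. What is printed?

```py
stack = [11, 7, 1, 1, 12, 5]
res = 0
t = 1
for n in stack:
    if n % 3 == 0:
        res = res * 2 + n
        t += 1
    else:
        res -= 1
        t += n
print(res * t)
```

81

n=11: not %3==0, res = 0-1 = -1; t=12
n=7: not %3==0, res = (-1)-1 = -2; t=19
n=1: not %3==0, res = (-2)-1 = -3; t=20
n=1: not %3==0, res = (-3)-1 = -4; t=21
n=12: %3==0, res = (-4)*2+12 = 4; t=22
n=5: not %3==0, res = 4-1 = 3; t=27
res*t = 3*27 = 81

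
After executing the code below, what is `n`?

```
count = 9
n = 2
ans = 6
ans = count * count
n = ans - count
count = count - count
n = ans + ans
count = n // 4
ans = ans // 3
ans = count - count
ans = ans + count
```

ans = 9*9 = 81
n = 81-9 = 72
count = 9-9 = 0
n = 81+81 = 162
count = 162//4 = 40
ans = 81//3 = 27
ans = 40-40 = 0
ans = 0+40 = 40

162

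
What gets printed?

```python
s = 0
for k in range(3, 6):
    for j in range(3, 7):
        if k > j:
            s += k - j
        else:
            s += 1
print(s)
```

k=3,j=3: not 3>3, s = 0+1 = 1
k=3,j=4: not 3>4, s = 1+1 = 2
k=3,j=5: not 3>5, s = 2+1 = 3
k=3,j=6: not 3>6, s = 3+1 = 4
k=4,j=3: 4>3, s = 4+1 = 5
k=4,j=4: not 4>4, s = 5+1 = 6
k=4,j=5: not 4>5, s = 6+1 = 7
k=4,j=6: not 4>6, s = 7+1 = 8
k=5,j=3: 5>3, s = 8+2 = 10
k=5,j=4: 5>4, s = 10+1 = 11
k=5,j=5: not 5>5, s = 11+1 = 12
k=5,j=6: not 5>6, s = 12+1 = 13

13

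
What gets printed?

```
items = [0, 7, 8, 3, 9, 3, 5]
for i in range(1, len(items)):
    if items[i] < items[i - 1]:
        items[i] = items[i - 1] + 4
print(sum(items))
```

87

i=1: 7>=0, unchanged → [0, 7, 8, 3, 9, 3, 5]
i=2: 8>=7, unchanged → [0, 7, 8, 3, 9, 3, 5]
i=3: 3<8, items[3] = 8+4 = 12 → [0, 7, 8, 12, 9, 3, 5]
i=4: 9<12, items[4] = 12+4 = 16 → [0, 7, 8, 12, 16, 3, 5]
i=5: 3<16, items[5] = 16+4 = 20 → [0, 7, 8, 12, 16, 20, 5]
i=6: 5<20, items[6] = 20+4 = 24 → [0, 7, 8, 12, 16, 20, 24]
sum = 87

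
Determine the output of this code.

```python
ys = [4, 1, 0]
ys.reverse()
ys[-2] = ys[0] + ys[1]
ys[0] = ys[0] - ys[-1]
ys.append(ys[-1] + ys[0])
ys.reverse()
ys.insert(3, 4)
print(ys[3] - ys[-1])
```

reverse → [0, 1, 4]
ys[-2] = ys[0]+ys[1] = 0+1 = 1 → [0, 1, 4]
ys[0] = ys[0]-ys[-1] = 0-4 = -4 → [-4, 1, 4]
append ys[-1]+ys[0] = 4+(-4) = 0 → [-4, 1, 4, 0]
reverse → [0, 4, 1, -4]
insert 4 at 3 → [0, 4, 1, 4, -4]
ys[3]-ys[-1] = 4-(-4) = 8

8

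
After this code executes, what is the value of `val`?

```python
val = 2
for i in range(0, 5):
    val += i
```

i=0: val = 2+0 = 2
i=1: val = 2+1 = 3
i=2: val = 3+2 = 5
i=3: val = 5+3 = 8
i=4: val = 8+4 = 12

12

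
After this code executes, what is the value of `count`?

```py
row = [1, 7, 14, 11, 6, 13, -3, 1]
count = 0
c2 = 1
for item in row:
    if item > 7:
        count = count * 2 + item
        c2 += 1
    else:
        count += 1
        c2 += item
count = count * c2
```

1776

item=1: not >7, count = 0+1 = 1; c2=2
item=7: not >7, count = 1+1 = 2; c2=9
item=14: >7, count = 2*2+14 = 18; c2=10
item=11: >7, count = 18*2+11 = 47; c2=11
item=6: not >7, count = 47+1 = 48; c2=17
item=13: >7, count = 48*2+13 = 109; c2=18
item=-3: not >7, count = 109+1 = 110; c2=15
item=1: not >7, count = 110+1 = 111; c2=16
count*c2 = 111*16 = 1776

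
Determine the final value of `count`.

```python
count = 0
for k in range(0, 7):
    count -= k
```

-21

k=0: count = 0-0 = 0
k=1: count = 0-1 = -1
k=2: count = (-1)-2 = -3
k=3: count = (-3)-3 = -6
k=4: count = (-6)-4 = -10
k=5: count = (-10)-5 = -15
k=6: count = (-15)-6 = -21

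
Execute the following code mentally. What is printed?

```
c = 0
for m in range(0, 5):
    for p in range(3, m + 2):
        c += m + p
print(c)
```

m=2,p=3: c = 0+5 = 5
m=3,p=3: c = 5+6 = 11
m=3,p=4: c = 11+7 = 18
m=4,p=3: c = 18+7 = 25
m=4,p=4: c = 25+8 = 33
m=4,p=5: c = 33+9 = 42

42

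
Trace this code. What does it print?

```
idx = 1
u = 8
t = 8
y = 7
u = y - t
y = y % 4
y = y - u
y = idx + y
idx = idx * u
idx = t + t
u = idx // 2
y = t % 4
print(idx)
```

16

u = 7-8 = -1
y = 7%4 = 3
y = 3-(-1) = 4
y = 1+4 = 5
idx = 1*(-1) = -1
idx = 8+8 = 16
u = 16//2 = 8
y = 8%4 = 0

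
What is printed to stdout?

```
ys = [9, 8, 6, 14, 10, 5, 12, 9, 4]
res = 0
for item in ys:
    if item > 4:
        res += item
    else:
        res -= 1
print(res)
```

item=9: >4, res = 0+9 = 9
item=8: >4, res = 9+8 = 17
item=6: >4, res = 17+6 = 23
item=14: >4, res = 23+14 = 37
item=10: >4, res = 37+10 = 47
item=5: >4, res = 47+5 = 52
item=12: >4, res = 52+12 = 64
item=9: >4, res = 64+9 = 73
item=4: not >4, res = 73-1 = 72

72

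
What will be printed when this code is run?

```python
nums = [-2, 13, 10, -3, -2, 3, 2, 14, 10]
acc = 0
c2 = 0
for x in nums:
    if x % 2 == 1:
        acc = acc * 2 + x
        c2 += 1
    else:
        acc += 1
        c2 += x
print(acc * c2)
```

2310

x=-2: not odd, acc = 0+1 = 1; c2=-2
x=13: odd, acc = 1*2+13 = 15; c2=-1
x=10: not odd, acc = 15+1 = 16; c2=9
x=-3: odd, acc = 16*2+(-3) = 29; c2=10
x=-2: not odd, acc = 29+1 = 30; c2=8
x=3: odd, acc = 30*2+3 = 63; c2=9
x=2: not odd, acc = 63+1 = 64; c2=11
x=14: not odd, acc = 64+1 = 65; c2=25
x=10: not odd, acc = 65+1 = 66; c2=35
acc*c2 = 66*35 = 2310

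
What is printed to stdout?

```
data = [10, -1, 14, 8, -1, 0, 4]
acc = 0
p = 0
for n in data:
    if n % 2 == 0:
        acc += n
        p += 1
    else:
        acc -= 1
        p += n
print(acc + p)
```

n=10: even, acc = 0+10 = 10; p=1
n=-1: not even, acc = 10-1 = 9; p=0
n=14: even, acc = 9+14 = 23; p=1
n=8: even, acc = 23+8 = 31; p=2
n=-1: not even, acc = 31-1 = 30; p=1
n=0: even, acc = 30+0 = 30; p=2
n=4: even, acc = 30+4 = 34; p=3
acc+p = 34+3 = 37

37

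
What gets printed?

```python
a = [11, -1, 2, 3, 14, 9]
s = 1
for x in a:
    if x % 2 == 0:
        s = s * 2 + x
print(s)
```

x=11: not even
x=-1: not even
x=2: even, s = 1*2+2 = 4
x=3: not even
x=14: even, s = 4*2+14 = 22
x=9: not even

22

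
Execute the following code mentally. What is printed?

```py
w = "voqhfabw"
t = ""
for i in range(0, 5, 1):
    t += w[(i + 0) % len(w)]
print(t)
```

voqhf

i=0: add w[0]='v' → 'v'
i=1: add w[1]='o' → 'vo'
i=2: add w[2]='q' → 'voq'
i=3: add w[3]='h' → 'voqh'
i=4: add w[4]='f' → 'voqhf'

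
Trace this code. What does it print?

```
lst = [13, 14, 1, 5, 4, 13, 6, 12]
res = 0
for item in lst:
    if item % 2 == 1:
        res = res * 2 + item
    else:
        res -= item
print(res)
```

-7

item=13: odd, res = 0*2+13 = 13
item=14: not odd, res = 13-14 = -1
item=1: odd, res = (-1)*2+1 = -1
item=5: odd, res = (-1)*2+5 = 3
item=4: not odd, res = 3-4 = -1
item=13: odd, res = (-1)*2+13 = 11
item=6: not odd, res = 11-6 = 5
item=12: not odd, res = 5-12 = -7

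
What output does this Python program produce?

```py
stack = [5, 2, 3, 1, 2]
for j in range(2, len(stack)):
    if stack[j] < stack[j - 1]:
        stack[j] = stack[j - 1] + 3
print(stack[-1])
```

j=2: 3>=2, unchanged → [5, 2, 3, 1, 2]
j=3: 1<3, stack[3] = 3+3 = 6 → [5, 2, 3, 6, 2]
j=4: 2<6, stack[4] = 6+3 = 9 → [5, 2, 3, 6, 9]

9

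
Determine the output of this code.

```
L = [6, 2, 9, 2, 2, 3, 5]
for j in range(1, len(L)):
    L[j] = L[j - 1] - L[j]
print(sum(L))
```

-40

j=1: L[1] = 6-2 = 4 → [6, 4, 9, 2, 2, 3, 5]
j=2: L[2] = 4-9 = -5 → [6, 4, -5, 2, 2, 3, 5]
j=3: L[3] = (-5)-2 = -7 → [6, 4, -5, -7, 2, 3, 5]
j=4: L[4] = (-7)-2 = -9 → [6, 4, -5, -7, -9, 3, 5]
j=5: L[5] = (-9)-3 = -12 → [6, 4, -5, -7, -9, -12, 5]
j=6: L[6] = (-12)-5 = -17 → [6, 4, -5, -7, -9, -12, -17]
sum = -40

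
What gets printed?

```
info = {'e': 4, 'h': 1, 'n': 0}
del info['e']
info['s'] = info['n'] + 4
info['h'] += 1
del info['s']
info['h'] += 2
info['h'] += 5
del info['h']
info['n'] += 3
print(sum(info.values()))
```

3

del 'e' → {'h': 1, 'n': 0}
info['s'] = info['n']+4 = 4 → {'h': 1, 'n': 0, 's': 4}
info['h'] = 1+1 = 2 → {'h': 2, 'n': 0, 's': 4}
del 's' → {'h': 2, 'n': 0}
info['h'] = 2+2 = 4 → {'h': 4, 'n': 0}
info['h'] = 4+5 = 9 → {'h': 9, 'n': 0}
del 'h' → {'n': 0}
info['n'] = 0+3 = 3 → {'n': 3}
sum of values = 3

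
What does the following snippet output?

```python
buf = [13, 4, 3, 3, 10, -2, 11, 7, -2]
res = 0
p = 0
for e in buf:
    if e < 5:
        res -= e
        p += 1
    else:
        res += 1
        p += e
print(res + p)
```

44

e=13: not <5, res = 0+1 = 1; p=13
e=4: <5, res = 1-4 = -3; p=14
e=3: <5, res = (-3)-3 = -6; p=15
e=3: <5, res = (-6)-3 = -9; p=16
e=10: not <5, res = (-9)+1 = -8; p=26
e=-2: <5, res = (-8)-(-2) = -6; p=27
e=11: not <5, res = (-6)+1 = -5; p=38
e=7: not <5, res = (-5)+1 = -4; p=45
e=-2: <5, res = (-4)-(-2) = -2; p=46
res+p = (-2)+46 = 44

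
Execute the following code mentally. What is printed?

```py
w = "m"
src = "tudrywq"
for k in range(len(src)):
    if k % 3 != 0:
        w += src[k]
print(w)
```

mudyw

k=0: skip
k=1: add 'u' → 'mu'
k=2: add 'd' → 'mud'
k=3: skip
k=4: add 'y' → 'mudy'
k=5: add 'w' → 'mudyw'
k=6: skip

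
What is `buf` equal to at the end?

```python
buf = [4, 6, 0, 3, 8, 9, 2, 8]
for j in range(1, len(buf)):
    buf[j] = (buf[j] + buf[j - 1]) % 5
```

[4, 0, 0, 3, 1, 0, 2, 0]

j=1: buf[1] = (6+4)%5 = 0 → [4, 0, 0, 3, 8, 9, 2, 8]
j=2: buf[2] = (0+0)%5 = 0 → [4, 0, 0, 3, 8, 9, 2, 8]
j=3: buf[3] = (3+0)%5 = 3 → [4, 0, 0, 3, 8, 9, 2, 8]
j=4: buf[4] = (8+3)%5 = 1 → [4, 0, 0, 3, 1, 9, 2, 8]
j=5: buf[5] = (9+1)%5 = 0 → [4, 0, 0, 3, 1, 0, 2, 8]
j=6: buf[6] = (2+0)%5 = 2 → [4, 0, 0, 3, 1, 0, 2, 8]
j=7: buf[7] = (8+2)%5 = 0 → [4, 0, 0, 3, 1, 0, 2, 0]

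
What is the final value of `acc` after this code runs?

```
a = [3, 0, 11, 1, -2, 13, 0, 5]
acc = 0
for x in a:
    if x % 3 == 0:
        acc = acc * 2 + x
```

x=3: %3==0, acc = 0*2+3 = 3
x=0: %3==0, acc = 3*2+0 = 6
x=11: not %3==0
x=1: not %3==0
x=-2: not %3==0
x=13: not %3==0
x=0: %3==0, acc = 6*2+0 = 12
x=5: not %3==0

12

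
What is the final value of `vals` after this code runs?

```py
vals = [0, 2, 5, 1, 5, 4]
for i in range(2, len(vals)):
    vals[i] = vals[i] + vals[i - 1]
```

[0, 2, 7, 8, 13, 17]

i=2: vals[2] = 5+2 = 7 → [0, 2, 7, 1, 5, 4]
i=3: vals[3] = 1+7 = 8 → [0, 2, 7, 8, 5, 4]
i=4: vals[4] = 5+8 = 13 → [0, 2, 7, 8, 13, 4]
i=5: vals[5] = 4+13 = 17 → [0, 2, 7, 8, 13, 17]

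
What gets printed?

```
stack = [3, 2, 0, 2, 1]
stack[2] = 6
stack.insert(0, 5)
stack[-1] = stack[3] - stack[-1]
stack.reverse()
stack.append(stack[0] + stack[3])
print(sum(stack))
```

stack[2] = 6 → [3, 2, 6, 2, 1]
insert 5 at 0 → [5, 3, 2, 6, 2, 1]
stack[-1] = stack[3]-stack[-1] = 6-1 = 5 → [5, 3, 2, 6, 2, 5]
reverse → [5, 2, 6, 2, 3, 5]
append stack[0]+stack[3] = 5+2 = 7 → [5, 2, 6, 2, 3, 5, 7]
sum = 30

30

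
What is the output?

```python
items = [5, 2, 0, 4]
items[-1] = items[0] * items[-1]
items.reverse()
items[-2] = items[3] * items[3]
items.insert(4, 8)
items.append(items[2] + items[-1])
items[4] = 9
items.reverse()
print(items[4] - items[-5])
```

-9

items[-1] = items[0]*items[-1] = 5*4 = 20 → [5, 2, 0, 20]
reverse → [20, 0, 2, 5]
items[-2] = items[3]*items[3] = 5*5 = 25 → [20, 0, 25, 5]
insert 8 at 4 → [20, 0, 25, 5, 8]
append items[2]+items[-1] = 25+8 = 33 → [20, 0, 25, 5, 8, 33]
items[4] = 9 → [20, 0, 25, 5, 9, 33]
reverse → [33, 9, 5, 25, 0, 20]
items[4]-items[-5] = 0-9 = -9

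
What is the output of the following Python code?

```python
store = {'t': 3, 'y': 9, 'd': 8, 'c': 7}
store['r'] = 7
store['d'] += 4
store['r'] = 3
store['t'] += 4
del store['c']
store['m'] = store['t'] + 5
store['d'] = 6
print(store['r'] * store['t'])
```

21

store['r'] = 7 → {'t': 3, 'y': 9, 'd': 8, 'c': 7, 'r': 7}
store['d'] = 8+4 = 12 → {'t': 3, 'y': 9, 'd': 12, 'c': 7, 'r': 7}
store['r'] = 3 → {'t': 3, 'y': 9, 'd': 12, 'c': 7, 'r': 3}
store['t'] = 3+4 = 7 → {'t': 7, 'y': 9, 'd': 12, 'c': 7, 'r': 3}
del 'c' → {'t': 7, 'y': 9, 'd': 12, 'r': 3}
store['m'] = store['t']+5 = 12 → {'t': 7, 'y': 9, 'd': 12, 'r': 3, 'm': 12}
store['d'] = 6 → {'t': 7, 'y': 9, 'd': 6, 'r': 3, 'm': 12}
store['r']*store['t'] = 3*7 = 21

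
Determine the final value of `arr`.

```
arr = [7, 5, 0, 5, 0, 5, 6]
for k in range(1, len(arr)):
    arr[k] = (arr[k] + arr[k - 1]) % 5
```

[7, 2, 2, 2, 2, 2, 3]

k=1: arr[1] = (5+7)%5 = 2 → [7, 2, 0, 5, 0, 5, 6]
k=2: arr[2] = (0+2)%5 = 2 → [7, 2, 2, 5, 0, 5, 6]
k=3: arr[3] = (5+2)%5 = 2 → [7, 2, 2, 2, 0, 5, 6]
k=4: arr[4] = (0+2)%5 = 2 → [7, 2, 2, 2, 2, 5, 6]
k=5: arr[5] = (5+2)%5 = 2 → [7, 2, 2, 2, 2, 2, 6]
k=6: arr[6] = (6+2)%5 = 3 → [7, 2, 2, 2, 2, 2, 3]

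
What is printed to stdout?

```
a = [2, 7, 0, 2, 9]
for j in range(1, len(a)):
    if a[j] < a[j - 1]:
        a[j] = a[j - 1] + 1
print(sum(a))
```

j=1: 7>=2, unchanged → [2, 7, 0, 2, 9]
j=2: 0<7, a[2] = 7+1 = 8 → [2, 7, 8, 2, 9]
j=3: 2<8, a[3] = 8+1 = 9 → [2, 7, 8, 9, 9]
j=4: 9>=9, unchanged → [2, 7, 8, 9, 9]
sum = 35

35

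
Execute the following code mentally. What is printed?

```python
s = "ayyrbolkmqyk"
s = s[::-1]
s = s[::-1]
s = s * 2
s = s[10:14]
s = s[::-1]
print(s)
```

yaky

reverse → 'kyqmklobryya'
reverse → 'ayyrbolkmqyk'
repeat ×2 → 'ayyrbolkmqykayyrbolkmqyk'
slice [10:14] → 'ykay'
reverse → 'yaky'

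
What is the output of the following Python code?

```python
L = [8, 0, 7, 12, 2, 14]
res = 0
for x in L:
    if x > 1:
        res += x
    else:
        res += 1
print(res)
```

x=8: >1, res = 0+8 = 8
x=0: not >1, res = 8+1 = 9
x=7: >1, res = 9+7 = 16
x=12: >1, res = 16+12 = 28
x=2: >1, res = 28+2 = 30
x=14: >1, res = 30+14 = 44

44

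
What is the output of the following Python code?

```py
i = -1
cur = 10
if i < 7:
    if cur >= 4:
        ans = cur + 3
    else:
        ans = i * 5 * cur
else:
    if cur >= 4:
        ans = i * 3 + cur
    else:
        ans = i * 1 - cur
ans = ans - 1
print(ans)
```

12

i=-1, cur=10
i < 7 is True; cur >= 4 is True
→ ans = cur + 3 = 13
ans = 13-1 = 12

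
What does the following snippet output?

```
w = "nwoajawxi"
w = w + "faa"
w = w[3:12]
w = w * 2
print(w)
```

+ 'faa' → 'nwoajawxifaa'
slice [3:12] → 'ajawxifaa'
repeat ×2 → 'ajawxifaaajawxifaa'

ajawxifaaajawxifaa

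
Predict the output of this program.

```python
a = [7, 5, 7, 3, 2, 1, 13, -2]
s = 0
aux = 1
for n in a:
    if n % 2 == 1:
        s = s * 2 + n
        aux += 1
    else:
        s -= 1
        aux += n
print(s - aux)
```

375

n=7: odd, s = 0*2+7 = 7; aux=2
n=5: odd, s = 7*2+5 = 19; aux=3
n=7: odd, s = 19*2+7 = 45; aux=4
n=3: odd, s = 45*2+3 = 93; aux=5
n=2: not odd, s = 93-1 = 92; aux=7
n=1: odd, s = 92*2+1 = 185; aux=8
n=13: odd, s = 185*2+13 = 383; aux=9
n=-2: not odd, s = 383-1 = 382; aux=7
s-aux = 382-7 = 375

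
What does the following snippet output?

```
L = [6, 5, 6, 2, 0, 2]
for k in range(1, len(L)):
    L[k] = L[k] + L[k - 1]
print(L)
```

k=1: L[1] = 5+6 = 11 → [6, 11, 6, 2, 0, 2]
k=2: L[2] = 6+11 = 17 → [6, 11, 17, 2, 0, 2]
k=3: L[3] = 2+17 = 19 → [6, 11, 17, 19, 0, 2]
k=4: L[4] = 0+19 = 19 → [6, 11, 17, 19, 19, 2]
k=5: L[5] = 2+19 = 21 → [6, 11, 17, 19, 19, 21]

[6, 11, 17, 19, 19, 21]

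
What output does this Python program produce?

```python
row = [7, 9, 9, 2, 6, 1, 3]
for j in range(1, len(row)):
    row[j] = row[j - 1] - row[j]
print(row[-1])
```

j=1: row[1] = 7-9 = -2 → [7, -2, 9, 2, 6, 1, 3]
j=2: row[2] = (-2)-9 = -11 → [7, -2, -11, 2, 6, 1, 3]
j=3: row[3] = (-11)-2 = -13 → [7, -2, -11, -13, 6, 1, 3]
j=4: row[4] = (-13)-6 = -19 → [7, -2, -11, -13, -19, 1, 3]
j=5: row[5] = (-19)-1 = -20 → [7, -2, -11, -13, -19, -20, 3]
j=6: row[6] = (-20)-3 = -23 → [7, -2, -11, -13, -19, -20, -23]

-23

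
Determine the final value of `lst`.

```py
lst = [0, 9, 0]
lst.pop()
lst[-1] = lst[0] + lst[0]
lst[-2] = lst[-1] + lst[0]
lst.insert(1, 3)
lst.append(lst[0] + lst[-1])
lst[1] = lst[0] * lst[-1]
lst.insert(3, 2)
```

[0, 0, 0, 2, 0]

pop() removes 0 → [0, 9]
lst[-1] = lst[0]+lst[0] = 0+0 = 0 → [0, 0]
lst[-2] = lst[-1]+lst[0] = 0+0 = 0 → [0, 0]
insert 3 at 1 → [0, 3, 0]
append lst[0]+lst[-1] = 0+0 = 0 → [0, 3, 0, 0]
lst[1] = lst[0]*lst[-1] = 0*0 = 0 → [0, 0, 0, 0]
insert 2 at 3 → [0, 0, 0, 2, 0]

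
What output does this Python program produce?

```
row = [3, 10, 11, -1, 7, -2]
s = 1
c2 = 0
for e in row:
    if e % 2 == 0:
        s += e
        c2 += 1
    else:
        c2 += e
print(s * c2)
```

198

e=3: not even; c2=3
e=10: even, s = 1+10 = 11; c2=4
e=11: not even; c2=15
e=-1: not even; c2=14
e=7: not even; c2=21
e=-2: even, s = 11+(-2) = 9; c2=22
s*c2 = 9*22 = 198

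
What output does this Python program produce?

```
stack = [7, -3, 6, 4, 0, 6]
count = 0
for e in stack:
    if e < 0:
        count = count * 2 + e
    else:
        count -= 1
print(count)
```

e=7: not <0, count = 0-1 = -1
e=-3: <0, count = (-1)*2+(-3) = -5
e=6: not <0, count = (-5)-1 = -6
e=4: not <0, count = (-6)-1 = -7
e=0: not <0, count = (-7)-1 = -8
e=6: not <0, count = (-8)-1 = -9

-9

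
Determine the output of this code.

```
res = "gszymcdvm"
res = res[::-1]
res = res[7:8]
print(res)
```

s

reverse → 'mvdcmyzsg'
slice [7:8] → 's'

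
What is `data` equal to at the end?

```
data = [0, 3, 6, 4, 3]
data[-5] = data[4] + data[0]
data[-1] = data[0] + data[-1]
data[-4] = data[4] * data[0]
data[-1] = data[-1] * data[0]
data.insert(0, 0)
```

data[-5] = data[4]+data[0] = 3+0 = 3 → [3, 3, 6, 4, 3]
data[-1] = data[0]+data[-1] = 3+3 = 6 → [3, 3, 6, 4, 6]
data[-4] = data[4]*data[0] = 6*3 = 18 → [3, 18, 6, 4, 6]
data[-1] = data[-1]*data[0] = 6*3 = 18 → [3, 18, 6, 4, 18]
insert 0 at 0 → [0, 3, 18, 6, 4, 18]

[0, 3, 18, 6, 4, 18]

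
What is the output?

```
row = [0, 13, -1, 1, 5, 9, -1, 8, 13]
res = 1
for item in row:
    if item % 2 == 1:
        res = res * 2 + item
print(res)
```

1031

item=0: not odd
item=13: odd, res = 1*2+13 = 15
item=-1: odd, res = 15*2+(-1) = 29
item=1: odd, res = 29*2+1 = 59
item=5: odd, res = 59*2+5 = 123
item=9: odd, res = 123*2+9 = 255
item=-1: odd, res = 255*2+(-1) = 509
item=8: not odd
item=13: odd, res = 509*2+13 = 1031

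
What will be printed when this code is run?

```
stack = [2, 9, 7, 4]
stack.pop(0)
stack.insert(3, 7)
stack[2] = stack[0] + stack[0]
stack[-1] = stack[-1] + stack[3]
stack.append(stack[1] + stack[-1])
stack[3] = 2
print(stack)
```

pop(0) removes 2 → [9, 7, 4]
insert 7 at 3 → [9, 7, 4, 7]
stack[2] = stack[0]+stack[0] = 9+9 = 18 → [9, 7, 18, 7]
stack[-1] = stack[-1]+stack[3] = 7+7 = 14 → [9, 7, 18, 14]
append stack[1]+stack[-1] = 7+14 = 21 → [9, 7, 18, 14, 21]
stack[3] = 2 → [9, 7, 18, 2, 21]

[9, 7, 18, 2, 21]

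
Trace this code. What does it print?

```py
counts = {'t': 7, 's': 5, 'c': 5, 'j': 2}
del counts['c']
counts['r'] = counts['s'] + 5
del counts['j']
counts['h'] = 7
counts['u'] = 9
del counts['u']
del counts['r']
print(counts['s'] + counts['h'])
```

del 'c' → {'t': 7, 's': 5, 'j': 2}
counts['r'] = counts['s']+5 = 10 → {'t': 7, 's': 5, 'j': 2, 'r': 10}
del 'j' → {'t': 7, 's': 5, 'r': 10}
counts['h'] = 7 → {'t': 7, 's': 5, 'r': 10, 'h': 7}
counts['u'] = 9 → {'t': 7, 's': 5, 'r': 10, 'h': 7, 'u': 9}
del 'u' → {'t': 7, 's': 5, 'r': 10, 'h': 7}
del 'r' → {'t': 7, 's': 5, 'h': 7}
counts['s']+counts['h'] = 5+7 = 12

12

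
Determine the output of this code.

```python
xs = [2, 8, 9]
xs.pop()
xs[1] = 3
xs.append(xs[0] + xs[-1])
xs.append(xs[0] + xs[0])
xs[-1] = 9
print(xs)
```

[2, 3, 5, 9]

pop() removes 9 → [2, 8]
xs[1] = 3 → [2, 3]
append xs[0]+xs[-1] = 2+3 = 5 → [2, 3, 5]
append xs[0]+xs[0] = 2+2 = 4 → [2, 3, 5, 4]
xs[-1] = 9 → [2, 3, 5, 9]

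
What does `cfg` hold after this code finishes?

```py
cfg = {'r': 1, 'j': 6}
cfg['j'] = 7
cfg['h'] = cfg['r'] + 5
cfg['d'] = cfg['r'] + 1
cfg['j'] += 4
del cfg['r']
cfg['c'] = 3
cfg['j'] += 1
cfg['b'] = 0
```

cfg['j'] = 7 → {'r': 1, 'j': 7}
cfg['h'] = cfg['r']+5 = 6 → {'r': 1, 'j': 7, 'h': 6}
cfg['d'] = cfg['r']+1 = 2 → {'r': 1, 'j': 7, 'h': 6, 'd': 2}
cfg['j'] = 7+4 = 11 → {'r': 1, 'j': 11, 'h': 6, 'd': 2}
del 'r' → {'j': 11, 'h': 6, 'd': 2}
cfg['c'] = 3 → {'j': 11, 'h': 6, 'd': 2, 'c': 3}
cfg['j'] = 11+1 = 12 → {'j': 12, 'h': 6, 'd': 2, 'c': 3}
cfg['b'] = 0 → {'j': 12, 'h': 6, 'd': 2, 'c': 3, 'b': 0}

{'j': 12, 'h': 6, 'd': 2, 'c': 3, 'b': 0}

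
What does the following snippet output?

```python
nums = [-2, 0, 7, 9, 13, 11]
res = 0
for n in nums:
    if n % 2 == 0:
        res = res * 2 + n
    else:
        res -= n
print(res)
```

-44

n=-2: even, res = 0*2+(-2) = -2
n=0: even, res = (-2)*2+0 = -4
n=7: not even, res = (-4)-7 = -11
n=9: not even, res = (-11)-9 = -20
n=13: not even, res = (-20)-13 = -33
n=11: not even, res = (-33)-11 = -44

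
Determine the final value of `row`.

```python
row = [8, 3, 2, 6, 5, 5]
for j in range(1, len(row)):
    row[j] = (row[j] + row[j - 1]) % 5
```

[8, 1, 3, 4, 4, 4]

j=1: row[1] = (3+8)%5 = 1 → [8, 1, 2, 6, 5, 5]
j=2: row[2] = (2+1)%5 = 3 → [8, 1, 3, 6, 5, 5]
j=3: row[3] = (6+3)%5 = 4 → [8, 1, 3, 4, 5, 5]
j=4: row[4] = (5+4)%5 = 4 → [8, 1, 3, 4, 4, 5]
j=5: row[5] = (5+4)%5 = 4 → [8, 1, 3, 4, 4, 4]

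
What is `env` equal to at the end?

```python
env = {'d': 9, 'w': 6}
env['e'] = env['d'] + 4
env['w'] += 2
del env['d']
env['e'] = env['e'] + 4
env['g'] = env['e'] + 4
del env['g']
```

{'w': 8, 'e': 17}

env['e'] = env['d']+4 = 13 → {'d': 9, 'w': 6, 'e': 13}
env['w'] = 6+2 = 8 → {'d': 9, 'w': 8, 'e': 13}
del 'd' → {'w': 8, 'e': 13}
env['e'] = env['e']+4 = 17 → {'w': 8, 'e': 17}
env['g'] = env['e']+4 = 21 → {'w': 8, 'e': 17, 'g': 21}
del 'g' → {'w': 8, 'e': 17}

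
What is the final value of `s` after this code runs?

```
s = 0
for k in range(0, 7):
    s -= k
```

k=0: s = 0-0 = 0
k=1: s = 0-1 = -1
k=2: s = (-1)-2 = -3
k=3: s = (-3)-3 = -6
k=4: s = (-6)-4 = -10
k=5: s = (-10)-5 = -15
k=6: s = (-15)-6 = -21

-21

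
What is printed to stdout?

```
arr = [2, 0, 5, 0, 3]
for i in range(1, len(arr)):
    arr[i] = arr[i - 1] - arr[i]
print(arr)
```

i=1: arr[1] = 2-0 = 2 → [2, 2, 5, 0, 3]
i=2: arr[2] = 2-5 = -3 → [2, 2, -3, 0, 3]
i=3: arr[3] = (-3)-0 = -3 → [2, 2, -3, -3, 3]
i=4: arr[4] = (-3)-3 = -6 → [2, 2, -3, -3, -6]

[2, 2, -3, -3, -6]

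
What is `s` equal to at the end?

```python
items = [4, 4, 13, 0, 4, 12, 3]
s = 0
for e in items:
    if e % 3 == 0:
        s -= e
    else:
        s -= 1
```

-19

e=4: not %3==0, s = 0-1 = -1
e=4: not %3==0, s = (-1)-1 = -2
e=13: not %3==0, s = (-2)-1 = -3
e=0: %3==0, s = (-3)-0 = -3
e=4: not %3==0, s = (-3)-1 = -4
e=12: %3==0, s = (-4)-12 = -16
e=3: %3==0, s = (-16)-3 = -19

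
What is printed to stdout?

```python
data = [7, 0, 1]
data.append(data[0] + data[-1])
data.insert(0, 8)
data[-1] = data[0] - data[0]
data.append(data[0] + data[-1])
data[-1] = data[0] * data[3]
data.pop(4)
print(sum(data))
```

append data[0]+data[-1] = 7+1 = 8 → [7, 0, 1, 8]
insert 8 at 0 → [8, 7, 0, 1, 8]
data[-1] = data[0]-data[0] = 8-8 = 0 → [8, 7, 0, 1, 0]
append data[0]+data[-1] = 8+0 = 8 → [8, 7, 0, 1, 0, 8]
data[-1] = data[0]*data[3] = 8*1 = 8 → [8, 7, 0, 1, 0, 8]
pop(4) removes 0 → [8, 7, 0, 1, 8]
sum = 24

24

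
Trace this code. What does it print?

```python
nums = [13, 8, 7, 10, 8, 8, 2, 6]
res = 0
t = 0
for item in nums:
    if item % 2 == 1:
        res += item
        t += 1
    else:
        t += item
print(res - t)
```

item=13: odd, res = 0+13 = 13; t=1
item=8: not odd; t=9
item=7: odd, res = 13+7 = 20; t=10
item=10: not odd; t=20
item=8: not odd; t=28
item=8: not odd; t=36
item=2: not odd; t=38
item=6: not odd; t=44
res-t = 20-44 = -24

-24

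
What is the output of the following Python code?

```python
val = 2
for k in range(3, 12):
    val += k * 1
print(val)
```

k=3: val = 2+3*1 = 5
k=4: val = 5+4*1 = 9
k=5: val = 9+5*1 = 14
k=6: val = 14+6*1 = 20
k=7: val = 20+7*1 = 27
k=8: val = 27+8*1 = 35
k=9: val = 35+9*1 = 44
k=10: val = 44+10*1 = 54
k=11: val = 54+11*1 = 65

65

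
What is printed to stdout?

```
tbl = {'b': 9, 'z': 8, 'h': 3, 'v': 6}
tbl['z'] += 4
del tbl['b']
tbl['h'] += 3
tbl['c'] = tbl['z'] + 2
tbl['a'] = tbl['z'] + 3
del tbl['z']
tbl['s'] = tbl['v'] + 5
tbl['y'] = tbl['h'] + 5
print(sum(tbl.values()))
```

63

tbl['z'] = 8+4 = 12 → {'b': 9, 'z': 12, 'h': 3, 'v': 6}
del 'b' → {'z': 12, 'h': 3, 'v': 6}
tbl['h'] = 3+3 = 6 → {'z': 12, 'h': 6, 'v': 6}
tbl['c'] = tbl['z']+2 = 14 → {'z': 12, 'h': 6, 'v': 6, 'c': 14}
tbl['a'] = tbl['z']+3 = 15 → {'z': 12, 'h': 6, 'v': 6, 'c': 14, 'a': 15}
del 'z' → {'h': 6, 'v': 6, 'c': 14, 'a': 15}
tbl['s'] = tbl['v']+5 = 11 → {'h': 6, 'v': 6, 'c': 14, 'a': 15, 's': 11}
tbl['y'] = tbl['h']+5 = 11 → {'h': 6, 'v': 6, 'c': 14, 'a': 15, 's': 11, 'y': 11}
sum of values = 63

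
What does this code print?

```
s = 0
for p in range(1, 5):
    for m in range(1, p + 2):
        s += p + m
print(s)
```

74

p=1,m=1: s = 0+2 = 2
p=1,m=2: s = 2+3 = 5
p=2,m=1: s = 5+3 = 8
p=2,m=2: s = 8+4 = 12
p=2,m=3: s = 12+5 = 17
p=3,m=1: s = 17+4 = 21
p=3,m=2: s = 21+5 = 26
p=3,m=3: s = 26+6 = 32
p=3,m=4: s = 32+7 = 39
p=4,m=1: s = 39+5 = 44
p=4,m=2: s = 44+6 = 50
p=4,m=3: s = 50+7 = 57
p=4,m=4: s = 57+8 = 65
p=4,m=5: s = 65+9 = 74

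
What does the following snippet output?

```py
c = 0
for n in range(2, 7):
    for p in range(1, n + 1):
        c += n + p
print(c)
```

145

n=2,p=1: c = 0+3 = 3
n=2,p=2: c = 3+4 = 7
n=3,p=1: c = 7+4 = 11
n=3,p=2: c = 11+5 = 16
n=3,p=3: c = 16+6 = 22
n=4,p=1: c = 22+5 = 27
n=4,p=2: c = 27+6 = 33
n=4,p=3: c = 33+7 = 40
n=4,p=4: c = 40+8 = 48
n=5,p=1: c = 48+6 = 54
n=5,p=2: c = 54+7 = 61
n=5,p=3: c = 61+8 = 69
n=5,p=4: c = 69+9 = 78
n=5,p=5: c = 78+10 = 88
n=6,p=1: c = 88+7 = 95
n=6,p=2: c = 95+8 = 103
n=6,p=3: c = 103+9 = 112
n=6,p=4: c = 112+10 = 122
n=6,p=5: c = 122+11 = 133
n=6,p=6: c = 133+12 = 145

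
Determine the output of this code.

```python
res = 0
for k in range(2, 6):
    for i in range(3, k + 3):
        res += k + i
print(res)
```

116

k=2,i=3: res = 0+5 = 5
k=2,i=4: res = 5+6 = 11
k=3,i=3: res = 11+6 = 17
k=3,i=4: res = 17+7 = 24
k=3,i=5: res = 24+8 = 32
k=4,i=3: res = 32+7 = 39
k=4,i=4: res = 39+8 = 47
k=4,i=5: res = 47+9 = 56
k=4,i=6: res = 56+10 = 66
k=5,i=3: res = 66+8 = 74
k=5,i=4: res = 74+9 = 83
k=5,i=5: res = 83+10 = 93
k=5,i=6: res = 93+11 = 104
k=5,i=7: res = 104+12 = 116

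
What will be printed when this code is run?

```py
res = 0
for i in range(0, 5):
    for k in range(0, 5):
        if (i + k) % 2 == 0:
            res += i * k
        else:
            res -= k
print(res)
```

28

i=0,k=0: even sum, res = 0+0 = 0
i=0,k=1: odd sum, res = 0-1 = -1
i=0,k=2: even sum, res = (-1)+0 = -1
i=0,k=3: odd sum, res = (-1)-3 = -4
i=0,k=4: even sum, res = (-4)+0 = -4
i=1,k=0: odd sum, res = (-4)-0 = -4
i=1,k=1: even sum, res = (-4)+1 = -3
i=1,k=2: odd sum, res = (-3)-2 = -5
i=1,k=3: even sum, res = (-5)+3 = -2
i=1,k=4: odd sum, res = (-2)-4 = -6
i=2,k=0: even sum, res = (-6)+0 = -6
i=2,k=1: odd sum, res = (-6)-1 = -7
i=2,k=2: even sum, res = (-7)+4 = -3
i=2,k=3: odd sum, res = (-3)-3 = -6
i=2,k=4: even sum, res = (-6)+8 = 2
i=3,k=0: odd sum, res = 2-0 = 2
i=3,k=1: even sum, res = 2+3 = 5
i=3,k=2: odd sum, res = 5-2 = 3
i=3,k=3: even sum, res = 3+9 = 12
i=3,k=4: odd sum, res = 12-4 = 8
i=4,k=0: even sum, res = 8+0 = 8
i=4,k=1: odd sum, res = 8-1 = 7
i=4,k=2: even sum, res = 7+8 = 15
i=4,k=3: odd sum, res = 15-3 = 12
i=4,k=4: even sum, res = 12+16 = 28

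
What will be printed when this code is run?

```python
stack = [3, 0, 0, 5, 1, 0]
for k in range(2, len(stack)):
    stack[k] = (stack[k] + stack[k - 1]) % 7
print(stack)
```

[3, 0, 0, 5, 6, 6]

k=2: stack[2] = (0+0)%7 = 0 → [3, 0, 0, 5, 1, 0]
k=3: stack[3] = (5+0)%7 = 5 → [3, 0, 0, 5, 1, 0]
k=4: stack[4] = (1+5)%7 = 6 → [3, 0, 0, 5, 6, 0]
k=5: stack[5] = (0+6)%7 = 6 → [3, 0, 0, 5, 6, 6]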